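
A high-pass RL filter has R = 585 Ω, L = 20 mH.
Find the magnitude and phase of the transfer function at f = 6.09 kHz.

Step 1 — Angular frequency: ω = 2π·6090 = 3.826e+04 rad/s.
Step 2 — Transfer function: H(jω) = jωL/(R + jωL).
Step 3 — Numerator jωL = j·765.3; denominator R + jωL = 585 + j765.3.
Step 4 — H = 0.6312 + j0.4825.
Step 5 — Magnitude: |H| = 0.7945 (-2.0 dB); phase: φ = 37.4°.

|H| = 0.7945 (-2.0 dB), φ = 37.4°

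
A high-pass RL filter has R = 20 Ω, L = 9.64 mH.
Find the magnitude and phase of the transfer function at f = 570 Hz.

Step 1 — Angular frequency: ω = 2π·570 = 3581 rad/s.
Step 2 — Transfer function: H(jω) = jωL/(R + jωL).
Step 3 — Numerator jωL = j·34.52; denominator R + jωL = 20 + j34.52.
Step 4 — H = 0.7487 + j0.4337.
Step 5 — Magnitude: |H| = 0.8653 (-1.3 dB); phase: φ = 30.1°.

|H| = 0.8653 (-1.3 dB), φ = 30.1°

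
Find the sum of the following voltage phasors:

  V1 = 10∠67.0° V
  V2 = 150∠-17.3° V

Step 1 — Convert each phasor to rectangular form:
  V1 = 10·(cos(67.0°) + j·sin(67.0°)) = 3.907 + j9.205 V
  V2 = 150·(cos(-17.3°) + j·sin(-17.3°)) = 143.2 - j44.61 V
Step 2 — Sum components: V_total = 147.1 - j35.4 V.
Step 3 — Convert to polar: |V_total| = 151.3 V, ∠V_total = -13.5°.

V_total = 151.3∠-13.5° V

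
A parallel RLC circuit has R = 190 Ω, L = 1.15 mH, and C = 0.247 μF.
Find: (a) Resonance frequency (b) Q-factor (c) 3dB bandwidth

Step 1 — Resonance: ω₀ = 1/√(LC) = 1/√(0.00115·2.47e-07) = 5.933e+04 rad/s.
Step 2 — f₀ = ω₀/(2π) = 9443 Hz.
Step 3 — Parallel Q: Q = R/(ω₀L) = 190/(5.933e+04·0.00115) = 2.785.
Step 4 — Bandwidth: Δω = ω₀/Q = 2.131e+04 rad/s; BW = Δω/(2π) = 3391 Hz.

(a) f₀ = 9443 Hz  (b) Q = 2.785  (c) BW = 3391 Hz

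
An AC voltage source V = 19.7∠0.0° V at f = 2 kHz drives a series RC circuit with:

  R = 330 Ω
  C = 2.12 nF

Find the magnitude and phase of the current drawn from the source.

Step 1 — Angular frequency: ω = 2π·f = 2π·2000 = 1.257e+04 rad/s.
Step 2 — Component impedances:
  R: Z = R = 330 Ω
  C: Z = 1/(jωC) = -j/(ω·C) = 0 - j3.754e+04 Ω
Step 3 — Series combination: Z_total = R + C = 330 - j3.754e+04 Ω = 3.754e+04∠-89.5° Ω.
Step 4 — Source phasor: V = 19.7∠0.0° V = 19.7 V.
Step 5 — Ohm's law: I = V / Z_total = (19.7) / (330 - j3.754e+04) = 4.614e-06 + j0.0005248 A.
Step 6 — Convert to polar: |I| = 0.0005248 A, ∠I = 89.5°.

I = 0.0005248∠89.5° A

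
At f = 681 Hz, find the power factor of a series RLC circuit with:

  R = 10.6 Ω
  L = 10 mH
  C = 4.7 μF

Step 1 — Angular frequency: ω = 2π·f = 2π·681 = 4279 rad/s.
Step 2 — Component impedances:
  R: Z = R = 10.6 Ω
  L: Z = jωL = j·4279·0.01 = 0 + j42.79 Ω
  C: Z = 1/(jωC) = -j/(ω·C) = 0 - j49.73 Ω
Step 3 — Series combination: Z_total = R + L + C = 10.6 - j6.937 Ω = 12.67∠-33.2° Ω.
Step 4 — Power factor: PF = cos(φ) = Re(Z)/|Z| = 10.6/12.668 = 0.8368.
Step 5 — Type: Im(Z) = -6.937 ⇒ leading (phase φ = -33.2°).

PF = 0.8368 (leading, φ = -33.2°)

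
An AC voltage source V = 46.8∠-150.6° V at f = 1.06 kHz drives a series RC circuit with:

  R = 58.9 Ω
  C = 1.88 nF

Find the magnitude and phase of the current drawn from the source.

Step 1 — Angular frequency: ω = 2π·f = 2π·1060 = 6660 rad/s.
Step 2 — Component impedances:
  R: Z = R = 58.9 Ω
  C: Z = 1/(jωC) = -j/(ω·C) = 0 - j7.986e+04 Ω
Step 3 — Series combination: Z_total = R + C = 58.9 - j7.986e+04 Ω = 7.987e+04∠-90.0° Ω.
Step 4 — Source phasor: V = 46.8∠-150.6° V = -40.77 - j22.97 V.
Step 5 — Ohm's law: I = V / Z_total = (-40.77 - j22.97) / (58.9 - j7.986e+04) = 0.0002873 - j0.0005107 A.
Step 6 — Convert to polar: |I| = 0.000586 A, ∠I = -60.6°.

I = 0.000586∠-60.6° A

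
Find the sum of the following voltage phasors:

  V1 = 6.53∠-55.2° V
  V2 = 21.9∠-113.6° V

Step 1 — Convert each phasor to rectangular form:
  V1 = 6.53·(cos(-55.2°) + j·sin(-55.2°)) = 3.727 - j5.362 V
  V2 = 21.9·(cos(-113.6°) + j·sin(-113.6°)) = -8.768 - j20.07 V
Step 2 — Sum components: V_total = -5.041 - j25.43 V.
Step 3 — Convert to polar: |V_total| = 25.93 V, ∠V_total = -101.2°.

V_total = 25.93∠-101.2° V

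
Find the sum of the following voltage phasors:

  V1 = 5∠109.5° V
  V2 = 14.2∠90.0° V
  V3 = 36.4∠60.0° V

Step 1 — Convert each phasor to rectangular form:
  V1 = 5·(cos(109.5°) + j·sin(109.5°)) = -1.669 + j4.713 V
  V2 = 14.2·(cos(90.0°) + j·sin(90.0°)) = 0 + j14.2 V
  V3 = 36.4·(cos(60.0°) + j·sin(60.0°)) = 18.2 + j31.52 V
Step 2 — Sum components: V_total = 16.53 + j50.44 V.
Step 3 — Convert to polar: |V_total| = 53.08 V, ∠V_total = 71.9°.

V_total = 53.08∠71.9° V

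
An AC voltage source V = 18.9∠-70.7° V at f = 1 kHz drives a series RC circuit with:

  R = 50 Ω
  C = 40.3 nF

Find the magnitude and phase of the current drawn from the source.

Step 1 — Angular frequency: ω = 2π·f = 2π·1000 = 6283 rad/s.
Step 2 — Component impedances:
  R: Z = R = 50 Ω
  C: Z = 1/(jωC) = -j/(ω·C) = 0 - j3949 Ω
Step 3 — Series combination: Z_total = R + C = 50 - j3949 Ω = 3950∠-89.3° Ω.
Step 4 — Source phasor: V = 18.9∠-70.7° V = 6.247 - j17.84 V.
Step 5 — Ohm's law: I = V / Z_total = (6.247 - j17.84) / (50 - j3949) = 0.004536 + j0.001524 A.
Step 6 — Convert to polar: |I| = 0.004785 A, ∠I = 18.6°.

I = 0.004785∠18.6° A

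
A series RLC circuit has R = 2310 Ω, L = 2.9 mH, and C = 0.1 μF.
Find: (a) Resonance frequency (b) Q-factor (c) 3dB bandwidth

Step 1 — Resonance condition Im(Z)=0 gives ω₀ = 1/√(LC).
Step 2 — ω₀ = 1/√(0.0029·1e-07) = 5.872e+04 rad/s.
Step 3 — f₀ = ω₀/(2π) = 9346 Hz.
Step 4 — Series Q: Q = ω₀L/R = 5.872e+04·0.0029/2310 = 0.07372.
Step 5 — 3dB bandwidth: Δω = ω₀/Q = 7.966e+05 rad/s; BW = Δω/(2π) = 1.268e+05 Hz.

(a) f₀ = 9346 Hz  (b) Q = 0.07372  (c) BW = 1.268e+05 Hz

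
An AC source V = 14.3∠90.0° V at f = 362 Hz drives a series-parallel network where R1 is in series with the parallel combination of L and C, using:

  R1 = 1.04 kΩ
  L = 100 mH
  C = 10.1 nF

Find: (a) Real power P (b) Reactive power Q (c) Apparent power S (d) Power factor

Step 1 — Angular frequency: ω = 2π·f = 2π·362 = 2275 rad/s.
Step 2 — Component impedances:
  R1: Z = R = 1040 Ω
  L: Z = jωL = j·2275·0.1 = 0 + j227.5 Ω
  C: Z = 1/(jωC) = -j/(ω·C) = 0 - j4.353e+04 Ω
Step 3 — Parallel branch: L || C = 1/(1/L + 1/C) = 0 + j228.6 Ω.
Step 4 — Series with R1: Z_total = R1 + (L || C) = 1040 + j228.6 Ω = 1065∠12.4° Ω.
Step 5 — Source phasor: V = 14.3∠90.0° V = 0 + j14.3 V.
Step 6 — Current: I = V / Z = 0.002884 + j0.01312 A = 0.01343∠77.6° A.
Step 7 — Complex power: S = V·I* = 0.1876 + j0.04124 VA.
Step 8 — Real power: P = Re(S) = 0.1876 W.
Step 9 — Reactive power: Q = Im(S) = 0.04124 VAR.
Step 10 — Apparent power: |S| = 0.192 VA.
Step 11 — Power factor: PF = P/|S| = 0.9767 (lagging).

(a) P = 0.1876 W  (b) Q = 0.04124 VAR  (c) S = 0.192 VA  (d) PF = 0.9767 (lagging)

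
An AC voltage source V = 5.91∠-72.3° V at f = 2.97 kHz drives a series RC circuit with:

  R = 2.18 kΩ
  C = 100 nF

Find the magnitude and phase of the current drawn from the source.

Step 1 — Angular frequency: ω = 2π·f = 2π·2970 = 1.866e+04 rad/s.
Step 2 — Component impedances:
  R: Z = R = 2180 Ω
  C: Z = 1/(jωC) = -j/(ω·C) = 0 - j535.9 Ω
Step 3 — Series combination: Z_total = R + C = 2180 - j535.9 Ω = 2245∠-13.8° Ω.
Step 4 — Source phasor: V = 5.91∠-72.3° V = 1.797 - j5.63 V.
Step 5 — Ohm's law: I = V / Z_total = (1.797 - j5.63) / (2180 - j535.9) = 0.001376 - j0.002244 A.
Step 6 — Convert to polar: |I| = 0.002633 A, ∠I = -58.5°.

I = 0.002633∠-58.5° A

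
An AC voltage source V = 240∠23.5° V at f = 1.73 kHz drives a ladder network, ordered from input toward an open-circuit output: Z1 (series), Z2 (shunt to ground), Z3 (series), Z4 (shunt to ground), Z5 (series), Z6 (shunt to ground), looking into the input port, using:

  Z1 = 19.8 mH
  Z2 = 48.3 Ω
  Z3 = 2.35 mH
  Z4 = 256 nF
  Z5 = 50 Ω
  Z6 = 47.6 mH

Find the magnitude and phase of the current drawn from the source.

Step 1 — Angular frequency: ω = 2π·f = 2π·1730 = 1.087e+04 rad/s.
Step 2 — Component impedances:
  Z1: Z = jωL = j·1.087e+04·0.0198 = 0 + j215.2 Ω
  Z2: Z = R = 48.3 Ω
  Z3: Z = jωL = j·1.087e+04·0.00235 = 0 + j25.54 Ω
  Z4: Z = 1/(jωC) = -j/(ω·C) = 0 - j359.4 Ω
  Z5: Z = R = 50 Ω
  Z6: Z = jωL = j·1.087e+04·0.0476 = 0 + j517.4 Ω
Step 3 — Ladder network (open output): work backward from the far end, alternating series and parallel combinations. Z_in = 47.77 + j213.2 Ω = 218.5∠77.4° Ω.
Step 4 — Source phasor: V = 240∠23.5° V = 220.1 + j95.7 V.
Step 5 — Ohm's law: I = V / Z_total = (220.1 + j95.7) / (47.77 + j213.2) = 0.6477 - j0.8872 A.
Step 6 — Convert to polar: |I| = 1.098 A, ∠I = -53.9°.

I = 1.098∠-53.9° A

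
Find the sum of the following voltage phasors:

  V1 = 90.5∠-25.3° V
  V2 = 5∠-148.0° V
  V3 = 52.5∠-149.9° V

Step 1 — Convert each phasor to rectangular form:
  V1 = 90.5·(cos(-25.3°) + j·sin(-25.3°)) = 81.82 - j38.68 V
  V2 = 5·(cos(-148.0°) + j·sin(-148.0°)) = -4.24 - j2.65 V
  V3 = 52.5·(cos(-149.9°) + j·sin(-149.9°)) = -45.42 - j26.33 V
Step 2 — Sum components: V_total = 32.16 - j67.65 V.
Step 3 — Convert to polar: |V_total| = 74.91 V, ∠V_total = -64.6°.

V_total = 74.91∠-64.6° V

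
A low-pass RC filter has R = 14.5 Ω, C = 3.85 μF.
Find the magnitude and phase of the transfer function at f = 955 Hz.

Step 1 — Angular frequency: ω = 2π·955 = 6000 rad/s.
Step 2 — Transfer function: H(jω) = 1/(1 + jωRC).
Step 3 — Denominator: 1 + jωRC = 1 + j·6000·14.5·3.85e-06 = 1 + j0.335.
Step 4 — H = 0.8991 - j0.3012.
Step 5 — Magnitude: |H| = 0.9482 (-0.5 dB); phase: φ = -18.5°.

|H| = 0.9482 (-0.5 dB), φ = -18.5°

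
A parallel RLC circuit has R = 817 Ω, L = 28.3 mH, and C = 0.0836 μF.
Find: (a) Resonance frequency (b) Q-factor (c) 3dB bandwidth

Step 1 — Resonance: ω₀ = 1/√(LC) = 1/√(0.0283·8.36e-08) = 2.056e+04 rad/s.
Step 2 — f₀ = ω₀/(2π) = 3272 Hz.
Step 3 — Parallel Q: Q = R/(ω₀L) = 817/(2.056e+04·0.0283) = 1.404.
Step 4 — Bandwidth: Δω = ω₀/Q = 1.464e+04 rad/s; BW = Δω/(2π) = 2330 Hz.

(a) f₀ = 3272 Hz  (b) Q = 1.404  (c) BW = 2330 Hz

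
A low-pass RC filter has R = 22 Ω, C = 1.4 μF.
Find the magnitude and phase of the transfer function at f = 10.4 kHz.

Step 1 — Angular frequency: ω = 2π·1.04e+04 = 6.535e+04 rad/s.
Step 2 — Transfer function: H(jω) = 1/(1 + jωRC).
Step 3 — Denominator: 1 + jωRC = 1 + j·6.535e+04·22·1.4e-06 = 1 + j2.013.
Step 4 — H = 0.198 - j0.3985.
Step 5 — Magnitude: |H| = 0.445 (-7.0 dB); phase: φ = -63.6°.

|H| = 0.445 (-7.0 dB), φ = -63.6°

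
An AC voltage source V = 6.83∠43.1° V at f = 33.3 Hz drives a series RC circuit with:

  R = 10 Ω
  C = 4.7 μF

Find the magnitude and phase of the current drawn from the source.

Step 1 — Angular frequency: ω = 2π·f = 2π·33.3 = 209.2 rad/s.
Step 2 — Component impedances:
  R: Z = R = 10 Ω
  C: Z = 1/(jωC) = -j/(ω·C) = 0 - j1017 Ω
Step 3 — Series combination: Z_total = R + C = 10 - j1017 Ω = 1017∠-89.4° Ω.
Step 4 — Source phasor: V = 6.83∠43.1° V = 4.987 + j4.667 V.
Step 5 — Ohm's law: I = V / Z_total = (4.987 + j4.667) / (10 - j1017) = -0.004541 + j0.004949 A.
Step 6 — Convert to polar: |I| = 0.006716 A, ∠I = 132.5°.

I = 0.006716∠132.5° A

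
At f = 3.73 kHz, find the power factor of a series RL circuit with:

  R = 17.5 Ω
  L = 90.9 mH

Step 1 — Angular frequency: ω = 2π·f = 2π·3730 = 2.344e+04 rad/s.
Step 2 — Component impedances:
  R: Z = R = 17.5 Ω
  L: Z = jωL = j·2.344e+04·0.0909 = 0 + j2130 Ω
Step 3 — Series combination: Z_total = R + L = 17.5 + j2130 Ω = 2130∠89.5° Ω.
Step 4 — Power factor: PF = cos(φ) = Re(Z)/|Z| = 17.5/2130.4 = 0.008214.
Step 5 — Type: Im(Z) = 2130 ⇒ lagging (phase φ = 89.5°).

PF = 0.008214 (lagging, φ = 89.5°)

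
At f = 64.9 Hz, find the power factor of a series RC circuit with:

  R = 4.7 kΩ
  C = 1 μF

Step 1 — Angular frequency: ω = 2π·f = 2π·64.9 = 407.8 rad/s.
Step 2 — Component impedances:
  R: Z = R = 4700 Ω
  C: Z = 1/(jωC) = -j/(ω·C) = 0 - j2452 Ω
Step 3 — Series combination: Z_total = R + C = 4700 - j2452 Ω = 5301∠-27.6° Ω.
Step 4 — Power factor: PF = cos(φ) = Re(Z)/|Z| = 4700/5301 = 0.8866.
Step 5 — Type: Im(Z) = -2452 ⇒ leading (phase φ = -27.6°).

PF = 0.8866 (leading, φ = -27.6°)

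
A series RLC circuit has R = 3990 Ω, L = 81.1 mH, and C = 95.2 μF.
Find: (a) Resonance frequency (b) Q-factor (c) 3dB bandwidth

Step 1 — Resonance condition Im(Z)=0 gives ω₀ = 1/√(LC).
Step 2 — ω₀ = 1/√(0.0811·9.52e-05) = 359.9 rad/s.
Step 3 — f₀ = ω₀/(2π) = 57.28 Hz.
Step 4 — Series Q: Q = ω₀L/R = 359.9·0.0811/3990 = 0.007315.
Step 5 — 3dB bandwidth: Δω = ω₀/Q = 4.92e+04 rad/s; BW = Δω/(2π) = 7830 Hz.

(a) f₀ = 57.28 Hz  (b) Q = 0.007315  (c) BW = 7830 Hz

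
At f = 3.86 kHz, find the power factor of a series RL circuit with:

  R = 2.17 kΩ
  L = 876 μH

Step 1 — Angular frequency: ω = 2π·f = 2π·3860 = 2.425e+04 rad/s.
Step 2 — Component impedances:
  R: Z = R = 2170 Ω
  L: Z = jωL = j·2.425e+04·0.000876 = 0 + j21.25 Ω
Step 3 — Series combination: Z_total = R + L = 2170 + j21.25 Ω = 2170∠0.6° Ω.
Step 4 — Power factor: PF = cos(φ) = Re(Z)/|Z| = 2170/2170 = 1.
Step 5 — Type: Im(Z) = 21.25 ⇒ lagging (phase φ = 0.6°).

PF = 1 (lagging, φ = 0.6°)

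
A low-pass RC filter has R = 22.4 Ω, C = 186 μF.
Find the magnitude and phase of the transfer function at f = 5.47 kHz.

Step 1 — Angular frequency: ω = 2π·5470 = 3.437e+04 rad/s.
Step 2 — Transfer function: H(jω) = 1/(1 + jωRC).
Step 3 — Denominator: 1 + jωRC = 1 + j·3.437e+04·22.4·0.000186 = 1 + j143.2.
Step 4 — H = 4.877e-05 - j0.006983.
Step 5 — Magnitude: |H| = 0.006983 (-43.1 dB); phase: φ = -89.6°.

|H| = 0.006983 (-43.1 dB), φ = -89.6°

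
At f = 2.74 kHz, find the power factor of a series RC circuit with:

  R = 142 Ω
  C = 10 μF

Step 1 — Angular frequency: ω = 2π·f = 2π·2740 = 1.722e+04 rad/s.
Step 2 — Component impedances:
  R: Z = R = 142 Ω
  C: Z = 1/(jωC) = -j/(ω·C) = 0 - j5.809 Ω
Step 3 — Series combination: Z_total = R + C = 142 - j5.809 Ω = 142.1∠-2.3° Ω.
Step 4 — Power factor: PF = cos(φ) = Re(Z)/|Z| = 142/142.12 = 0.9992.
Step 5 — Type: Im(Z) = -5.809 ⇒ leading (phase φ = -2.3°).

PF = 0.9992 (leading, φ = -2.3°)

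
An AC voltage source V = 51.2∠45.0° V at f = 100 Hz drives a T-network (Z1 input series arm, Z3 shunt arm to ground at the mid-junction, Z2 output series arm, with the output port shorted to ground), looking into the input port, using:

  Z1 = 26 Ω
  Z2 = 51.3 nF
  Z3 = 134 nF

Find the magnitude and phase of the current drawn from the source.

Step 1 — Angular frequency: ω = 2π·f = 2π·100 = 628.3 rad/s.
Step 2 — Component impedances:
  Z1: Z = R = 26 Ω
  Z2: Z = 1/(jωC) = -j/(ω·C) = 0 - j3.102e+04 Ω
  Z3: Z = 1/(jωC) = -j/(ω·C) = 0 - j1.188e+04 Ω
Step 3 — With the output port shorted to ground, the output series arm Z2 runs from the junction to ground; the shunt arm Z3 also runs from the junction to ground. They appear in parallel: Z3 || Z2 = 0 - j8589 Ω.
Step 4 — Series with input arm Z1: Z_in = Z1 + (Z3 || Z2) = 26 - j8589 Ω = 8589∠-89.8° Ω.
Step 5 — Source phasor: V = 51.2∠45.0° V = 36.2 + j36.2 V.
Step 6 — Ohm's law: I = V / Z_total = (36.2 + j36.2) / (26 - j8589) = -0.004202 + j0.004228 A.
Step 7 — Convert to polar: |I| = 0.005961 A, ∠I = 134.8°.

I = 0.005961∠134.8° A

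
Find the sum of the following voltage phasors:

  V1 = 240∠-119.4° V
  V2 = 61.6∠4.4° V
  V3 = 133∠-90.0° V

Step 1 — Convert each phasor to rectangular form:
  V1 = 240·(cos(-119.4°) + j·sin(-119.4°)) = -117.8 - j209.1 V
  V2 = 61.6·(cos(4.4°) + j·sin(4.4°)) = 61.42 + j4.726 V
  V3 = 133·(cos(-90.0°) + j·sin(-90.0°)) = 0 - j133 V
Step 2 — Sum components: V_total = -56.4 - j337.4 V.
Step 3 — Convert to polar: |V_total| = 342 V, ∠V_total = -99.5°.

V_total = 342∠-99.5° V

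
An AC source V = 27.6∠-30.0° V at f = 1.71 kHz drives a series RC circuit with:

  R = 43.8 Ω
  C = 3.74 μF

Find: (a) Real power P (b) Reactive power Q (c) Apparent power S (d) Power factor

Step 1 — Angular frequency: ω = 2π·f = 2π·1710 = 1.074e+04 rad/s.
Step 2 — Component impedances:
  R: Z = R = 43.8 Ω
  C: Z = 1/(jωC) = -j/(ω·C) = 0 - j24.89 Ω
Step 3 — Series combination: Z_total = R + C = 43.8 - j24.89 Ω = 50.38∠-29.6° Ω.
Step 4 — Source phasor: V = 27.6∠-30.0° V = 23.9 - j13.8 V.
Step 5 — Current: I = V / Z = 0.5479 - j0.003787 A = 0.5479∠-0.4° A.
Step 6 — Complex power: S = V·I* = 13.15 - j7.47 VA.
Step 7 — Real power: P = Re(S) = 13.15 W.
Step 8 — Reactive power: Q = Im(S) = -7.47 VAR.
Step 9 — Apparent power: |S| = 15.12 VA.
Step 10 — Power factor: PF = P/|S| = 0.8695 (leading).

(a) P = 13.15 W  (b) Q = -7.47 VAR  (c) S = 15.12 VA  (d) PF = 0.8695 (leading)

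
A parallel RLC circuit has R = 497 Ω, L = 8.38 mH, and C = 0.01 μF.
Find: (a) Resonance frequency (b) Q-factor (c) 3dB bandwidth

Step 1 — Resonance: ω₀ = 1/√(LC) = 1/√(0.00838·1e-08) = 1.092e+05 rad/s.
Step 2 — f₀ = ω₀/(2π) = 1.739e+04 Hz.
Step 3 — Parallel Q: Q = R/(ω₀L) = 497/(1.092e+05·0.00838) = 0.5429.
Step 4 — Bandwidth: Δω = ω₀/Q = 2.012e+05 rad/s; BW = Δω/(2π) = 3.202e+04 Hz.

(a) f₀ = 1.739e+04 Hz  (b) Q = 0.5429  (c) BW = 3.202e+04 Hz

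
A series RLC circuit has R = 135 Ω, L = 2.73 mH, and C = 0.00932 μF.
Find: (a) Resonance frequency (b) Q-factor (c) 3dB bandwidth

Step 1 — Resonance condition Im(Z)=0 gives ω₀ = 1/√(LC).
Step 2 — ω₀ = 1/√(0.00273·9.32e-09) = 1.982e+05 rad/s.
Step 3 — f₀ = ω₀/(2π) = 3.155e+04 Hz.
Step 4 — Series Q: Q = ω₀L/R = 1.982e+05·0.00273/135 = 4.009.
Step 5 — 3dB bandwidth: Δω = ω₀/Q = 4.945e+04 rad/s; BW = Δω/(2π) = 7870 Hz.

(a) f₀ = 3.155e+04 Hz  (b) Q = 4.009  (c) BW = 7870 Hz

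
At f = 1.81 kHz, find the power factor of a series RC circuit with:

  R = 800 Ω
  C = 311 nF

Step 1 — Angular frequency: ω = 2π·f = 2π·1810 = 1.137e+04 rad/s.
Step 2 — Component impedances:
  R: Z = R = 800 Ω
  C: Z = 1/(jωC) = -j/(ω·C) = 0 - j282.7 Ω
Step 3 — Series combination: Z_total = R + C = 800 - j282.7 Ω = 848.5∠-19.5° Ω.
Step 4 — Power factor: PF = cos(φ) = Re(Z)/|Z| = 800/848.5 = 0.9428.
Step 5 — Type: Im(Z) = -282.7 ⇒ leading (phase φ = -19.5°).

PF = 0.9428 (leading, φ = -19.5°)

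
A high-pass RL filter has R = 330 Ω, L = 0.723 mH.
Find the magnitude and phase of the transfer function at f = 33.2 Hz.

Step 1 — Angular frequency: ω = 2π·33.2 = 208.6 rad/s.
Step 2 — Transfer function: H(jω) = jωL/(R + jωL).
Step 3 — Numerator jωL = j·0.1508; denominator R + jωL = 330 + j0.1508.
Step 4 — H = 2.089e-07 + j0.000457.
Step 5 — Magnitude: |H| = 0.000457 (-66.8 dB); phase: φ = 90.0°.

|H| = 0.000457 (-66.8 dB), φ = 90.0°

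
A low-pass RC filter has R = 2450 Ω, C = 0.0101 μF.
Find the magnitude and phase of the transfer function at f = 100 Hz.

Step 1 — Angular frequency: ω = 2π·100 = 628.3 rad/s.
Step 2 — Transfer function: H(jω) = 1/(1 + jωRC).
Step 3 — Denominator: 1 + jωRC = 1 + j·628.3·2450·1.01e-08 = 1 + j0.01555.
Step 4 — H = 0.9998 - j0.01554.
Step 5 — Magnitude: |H| = 0.9999 (-0.0 dB); phase: φ = -0.9°.

|H| = 0.9999 (-0.0 dB), φ = -0.9°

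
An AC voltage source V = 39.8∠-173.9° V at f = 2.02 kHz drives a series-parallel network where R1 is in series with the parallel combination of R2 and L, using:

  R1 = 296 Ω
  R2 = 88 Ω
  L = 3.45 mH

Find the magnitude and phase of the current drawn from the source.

Step 1 — Angular frequency: ω = 2π·f = 2π·2020 = 1.269e+04 rad/s.
Step 2 — Component impedances:
  R1: Z = R = 296 Ω
  R2: Z = R = 88 Ω
  L: Z = jωL = j·1.269e+04·0.00345 = 0 + j43.79 Ω
Step 3 — Parallel branch: R2 || L = 1/(1/R2 + 1/L) = 17.46 + j35.1 Ω.
Step 4 — Series with R1: Z_total = R1 + (R2 || L) = 313.5 + j35.1 Ω = 315.4∠6.4° Ω.
Step 5 — Source phasor: V = 39.8∠-173.9° V = -39.57 - j4.229 V.
Step 6 — Ohm's law: I = V / Z_total = (-39.57 - j4.229) / (313.5 + j35.1) = -0.1262 + j0.0006356 A.
Step 7 — Convert to polar: |I| = 0.1262 A, ∠I = 179.7°.

I = 0.1262∠179.7° A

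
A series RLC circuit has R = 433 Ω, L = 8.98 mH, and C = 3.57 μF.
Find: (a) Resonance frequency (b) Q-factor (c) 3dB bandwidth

Step 1 — Resonance condition Im(Z)=0 gives ω₀ = 1/√(LC).
Step 2 — ω₀ = 1/√(0.00898·3.57e-06) = 5585 rad/s.
Step 3 — f₀ = ω₀/(2π) = 888.9 Hz.
Step 4 — Series Q: Q = ω₀L/R = 5585·0.00898/433 = 0.1158.
Step 5 — 3dB bandwidth: Δω = ω₀/Q = 4.822e+04 rad/s; BW = Δω/(2π) = 7674 Hz.

(a) f₀ = 888.9 Hz  (b) Q = 0.1158  (c) BW = 7674 Hz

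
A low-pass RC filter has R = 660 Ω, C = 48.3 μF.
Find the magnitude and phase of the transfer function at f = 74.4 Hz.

Step 1 — Angular frequency: ω = 2π·74.4 = 467.5 rad/s.
Step 2 — Transfer function: H(jω) = 1/(1 + jωRC).
Step 3 — Denominator: 1 + jωRC = 1 + j·467.5·660·4.83e-05 = 1 + j14.9.
Step 4 — H = 0.004483 - j0.0668.
Step 5 — Magnitude: |H| = 0.06695 (-23.5 dB); phase: φ = -86.2°.

|H| = 0.06695 (-23.5 dB), φ = -86.2°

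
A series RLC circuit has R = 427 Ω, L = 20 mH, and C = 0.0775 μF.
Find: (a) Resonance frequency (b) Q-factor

Step 1 — Resonance condition Im(Z)=0 gives ω₀ = 1/√(LC).
Step 2 — ω₀ = 1/√(0.02·7.75e-08) = 2.54e+04 rad/s.
Step 3 — f₀ = ω₀/(2π) = 4043 Hz.
Step 4 — Series Q: Q = ω₀L/R = 2.54e+04·0.02/427 = 1.19.

(a) f₀ = 4043 Hz  (b) Q = 1.19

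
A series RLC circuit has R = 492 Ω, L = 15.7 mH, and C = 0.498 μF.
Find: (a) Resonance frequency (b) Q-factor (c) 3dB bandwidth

Step 1 — Resonance condition Im(Z)=0 gives ω₀ = 1/√(LC).
Step 2 — ω₀ = 1/√(0.0157·4.98e-07) = 1.131e+04 rad/s.
Step 3 — f₀ = ω₀/(2π) = 1800 Hz.
Step 4 — Series Q: Q = ω₀L/R = 1.131e+04·0.0157/492 = 0.3609.
Step 5 — 3dB bandwidth: Δω = ω₀/Q = 3.134e+04 rad/s; BW = Δω/(2π) = 4988 Hz.

(a) f₀ = 1800 Hz  (b) Q = 0.3609  (c) BW = 4988 Hz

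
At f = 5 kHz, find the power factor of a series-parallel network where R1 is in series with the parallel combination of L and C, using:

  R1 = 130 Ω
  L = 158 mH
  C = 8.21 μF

Step 1 — Angular frequency: ω = 2π·f = 2π·5000 = 3.142e+04 rad/s.
Step 2 — Component impedances:
  R1: Z = R = 130 Ω
  L: Z = jωL = j·3.142e+04·0.158 = 0 + j4964 Ω
  C: Z = 1/(jωC) = -j/(ω·C) = 0 - j3.877 Ω
Step 3 — Parallel branch: L || C = 1/(1/L + 1/C) = 0 - j3.88 Ω.
Step 4 — Series with R1: Z_total = R1 + (L || C) = 130 - j3.88 Ω = 130.1∠-1.7° Ω.
Step 5 — Power factor: PF = cos(φ) = Re(Z)/|Z| = 130/130.058 = 0.9996.
Step 6 — Type: Im(Z) = -3.88 ⇒ leading (phase φ = -1.7°).

PF = 0.9996 (leading, φ = -1.7°)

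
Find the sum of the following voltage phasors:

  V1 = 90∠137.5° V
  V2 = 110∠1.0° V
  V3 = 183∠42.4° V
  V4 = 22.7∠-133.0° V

Step 1 — Convert each phasor to rectangular form:
  V1 = 90·(cos(137.5°) + j·sin(137.5°)) = -66.35 + j60.8 V
  V2 = 110·(cos(1.0°) + j·sin(1.0°)) = 110 + j1.92 V
  V3 = 183·(cos(42.4°) + j·sin(42.4°)) = 135.1 + j123.4 V
  V4 = 22.7·(cos(-133.0°) + j·sin(-133.0°)) = -15.48 - j16.6 V
Step 2 — Sum components: V_total = 163.3 + j169.5 V.
Step 3 — Convert to polar: |V_total| = 235.4 V, ∠V_total = 46.1°.

V_total = 235.4∠46.1° V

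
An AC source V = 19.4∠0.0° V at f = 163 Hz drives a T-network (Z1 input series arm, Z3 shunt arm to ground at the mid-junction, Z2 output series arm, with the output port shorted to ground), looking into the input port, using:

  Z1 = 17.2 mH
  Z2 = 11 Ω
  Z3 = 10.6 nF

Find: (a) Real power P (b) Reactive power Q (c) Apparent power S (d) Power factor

Step 1 — Angular frequency: ω = 2π·f = 2π·163 = 1024 rad/s.
Step 2 — Component impedances:
  Z1: Z = jωL = j·1024·0.0172 = 0 + j17.62 Ω
  Z2: Z = R = 11 Ω
  Z3: Z = 1/(jωC) = -j/(ω·C) = 0 - j9.211e+04 Ω
Step 3 — With the output port shorted to ground, the output series arm Z2 runs from the junction to ground; the shunt arm Z3 also runs from the junction to ground. They appear in parallel: Z3 || Z2 = 11 - j0.001314 Ω.
Step 4 — Series with input arm Z1: Z_in = Z1 + (Z3 || Z2) = 11 + j17.61 Ω = 20.77∠58.0° Ω.
Step 5 — Source phasor: V = 19.4∠0.0° V = 19.4 V.
Step 6 — Current: I = V / Z = 0.4948 - j0.7924 A = 0.9342∠-58.0° A.
Step 7 — Complex power: S = V·I* = 9.6 + j15.37 VA.
Step 8 — Real power: P = Re(S) = 9.6 W.
Step 9 — Reactive power: Q = Im(S) = 15.37 VAR.
Step 10 — Apparent power: |S| = 18.12 VA.
Step 11 — Power factor: PF = P/|S| = 0.5297 (lagging).

(a) P = 9.6 W  (b) Q = 15.37 VAR  (c) S = 18.12 VA  (d) PF = 0.5297 (lagging)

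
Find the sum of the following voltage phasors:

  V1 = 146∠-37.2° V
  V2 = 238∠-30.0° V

Step 1 — Convert each phasor to rectangular form:
  V1 = 146·(cos(-37.2°) + j·sin(-37.2°)) = 116.3 - j88.27 V
  V2 = 238·(cos(-30.0°) + j·sin(-30.0°)) = 206.1 - j119 V
Step 2 — Sum components: V_total = 322.4 - j207.3 V.
Step 3 — Convert to polar: |V_total| = 383.3 V, ∠V_total = -32.7°.

V_total = 383.3∠-32.7° V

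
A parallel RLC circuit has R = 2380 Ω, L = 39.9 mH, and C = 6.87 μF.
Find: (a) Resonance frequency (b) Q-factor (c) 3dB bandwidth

Step 1 — Resonance: ω₀ = 1/√(LC) = 1/√(0.0399·6.87e-06) = 1910 rad/s.
Step 2 — f₀ = ω₀/(2π) = 304 Hz.
Step 3 — Parallel Q: Q = R/(ω₀L) = 2380/(1910·0.0399) = 31.23.
Step 4 — Bandwidth: Δω = ω₀/Q = 61.16 rad/s; BW = Δω/(2π) = 9.734 Hz.

(a) f₀ = 304 Hz  (b) Q = 31.23  (c) BW = 9.734 Hz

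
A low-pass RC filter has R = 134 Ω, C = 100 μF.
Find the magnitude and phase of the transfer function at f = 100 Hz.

Step 1 — Angular frequency: ω = 2π·100 = 628.3 rad/s.
Step 2 — Transfer function: H(jω) = 1/(1 + jωRC).
Step 3 — Denominator: 1 + jωRC = 1 + j·628.3·134·0.0001 = 1 + j8.419.
Step 4 — H = 0.01391 - j0.1171.
Step 5 — Magnitude: |H| = 0.1179 (-18.6 dB); phase: φ = -83.2°.

|H| = 0.1179 (-18.6 dB), φ = -83.2°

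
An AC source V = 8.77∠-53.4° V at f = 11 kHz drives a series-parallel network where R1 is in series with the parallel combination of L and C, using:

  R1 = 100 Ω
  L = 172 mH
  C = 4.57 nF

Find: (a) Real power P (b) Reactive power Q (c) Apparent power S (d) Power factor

Step 1 — Angular frequency: ω = 2π·f = 2π·1.1e+04 = 6.912e+04 rad/s.
Step 2 — Component impedances:
  R1: Z = R = 100 Ω
  L: Z = jωL = j·6.912e+04·0.172 = 0 + j1.189e+04 Ω
  C: Z = 1/(jωC) = -j/(ω·C) = 0 - j3166 Ω
Step 3 — Parallel branch: L || C = 1/(1/L + 1/C) = 0 - j4315 Ω.
Step 4 — Series with R1: Z_total = R1 + (L || C) = 100 - j4315 Ω = 4316∠-88.7° Ω.
Step 5 — Source phasor: V = 8.77∠-53.4° V = 5.229 - j7.041 V.
Step 6 — Current: I = V / Z = 0.001659 + j0.001173 A = 0.002032∠35.3° A.
Step 7 — Complex power: S = V·I* = 0.0004128 - j0.01781 VA.
Step 8 — Real power: P = Re(S) = 0.0004128 W.
Step 9 — Reactive power: Q = Im(S) = -0.01781 VAR.
Step 10 — Apparent power: |S| = 0.01782 VA.
Step 11 — Power factor: PF = P/|S| = 0.02317 (leading).

(a) P = 0.0004128 W  (b) Q = -0.01781 VAR  (c) S = 0.01782 VA  (d) PF = 0.02317 (leading)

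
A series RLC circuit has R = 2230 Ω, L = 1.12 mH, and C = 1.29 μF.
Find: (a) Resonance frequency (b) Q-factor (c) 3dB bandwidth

Step 1 — Resonance condition Im(Z)=0 gives ω₀ = 1/√(LC).
Step 2 — ω₀ = 1/√(0.00112·1.29e-06) = 2.631e+04 rad/s.
Step 3 — f₀ = ω₀/(2π) = 4187 Hz.
Step 4 — Series Q: Q = ω₀L/R = 2.631e+04·0.00112/2230 = 0.01321.
Step 5 — 3dB bandwidth: Δω = ω₀/Q = 1.991e+06 rad/s; BW = Δω/(2π) = 3.169e+05 Hz.

(a) f₀ = 4187 Hz  (b) Q = 0.01321  (c) BW = 3.169e+05 Hz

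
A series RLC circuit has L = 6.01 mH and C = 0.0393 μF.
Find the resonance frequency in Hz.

Step 1 — Resonance condition Im(Z)=0 gives ω₀ = 1/√(LC).
Step 2 — ω₀ = 1/√(0.00601·3.93e-08) = 6.507e+04 rad/s.
Step 3 — f₀ = ω₀/(2π) = 1.036e+04 Hz.

f₀ = 1.036e+04 Hz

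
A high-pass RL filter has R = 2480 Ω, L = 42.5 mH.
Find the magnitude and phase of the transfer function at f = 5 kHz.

Step 1 — Angular frequency: ω = 2π·5000 = 3.142e+04 rad/s.
Step 2 — Transfer function: H(jω) = jωL/(R + jωL).
Step 3 — Numerator jωL = j·1335; denominator R + jωL = 2480 + j1335.
Step 4 — H = 0.2247 + j0.4174.
Step 5 — Magnitude: |H| = 0.474 (-6.5 dB); phase: φ = 61.7°.

|H| = 0.474 (-6.5 dB), φ = 61.7°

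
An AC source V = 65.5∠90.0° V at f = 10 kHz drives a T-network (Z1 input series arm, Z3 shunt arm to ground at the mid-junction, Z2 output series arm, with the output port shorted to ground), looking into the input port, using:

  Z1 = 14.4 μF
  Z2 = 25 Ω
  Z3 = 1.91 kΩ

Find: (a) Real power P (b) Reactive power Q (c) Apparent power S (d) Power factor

Step 1 — Angular frequency: ω = 2π·f = 2π·1e+04 = 6.283e+04 rad/s.
Step 2 — Component impedances:
  Z1: Z = 1/(jωC) = -j/(ω·C) = 0 - j1.105 Ω
  Z2: Z = R = 25 Ω
  Z3: Z = R = 1910 Ω
Step 3 — With the output port shorted to ground, the output series arm Z2 runs from the junction to ground; the shunt arm Z3 also runs from the junction to ground. They appear in parallel: Z3 || Z2 = 24.68 Ω.
Step 4 — Series with input arm Z1: Z_in = Z1 + (Z3 || Z2) = 24.68 - j1.105 Ω = 24.7∠-2.6° Ω.
Step 5 — Source phasor: V = 65.5∠90.0° V = 0 + j65.5 V.
Step 6 — Current: I = V / Z = -0.1186 + j2.649 A = 2.652∠92.6° A.
Step 7 — Complex power: S = V·I* = 173.5 - j7.771 VA.
Step 8 — Real power: P = Re(S) = 173.5 W.
Step 9 — Reactive power: Q = Im(S) = -7.771 VAR.
Step 10 — Apparent power: |S| = 173.7 VA.
Step 11 — Power factor: PF = P/|S| = 0.999 (leading).

(a) P = 173.5 W  (b) Q = -7.771 VAR  (c) S = 173.7 VA  (d) PF = 0.999 (leading)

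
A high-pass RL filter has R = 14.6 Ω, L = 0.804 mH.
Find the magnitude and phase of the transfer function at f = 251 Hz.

Step 1 — Angular frequency: ω = 2π·251 = 1577 rad/s.
Step 2 — Transfer function: H(jω) = jωL/(R + jωL).
Step 3 — Numerator jωL = j·1.268; denominator R + jωL = 14.6 + j1.268.
Step 4 — H = 0.007486 + j0.0862.
Step 5 — Magnitude: |H| = 0.08652 (-21.3 dB); phase: φ = 85.0°.

|H| = 0.08652 (-21.3 dB), φ = 85.0°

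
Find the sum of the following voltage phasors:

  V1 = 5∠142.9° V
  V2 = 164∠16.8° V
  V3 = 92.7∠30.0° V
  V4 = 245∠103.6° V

Step 1 — Convert each phasor to rectangular form:
  V1 = 5·(cos(142.9°) + j·sin(142.9°)) = -3.988 + j3.016 V
  V2 = 164·(cos(16.8°) + j·sin(16.8°)) = 157 + j47.4 V
  V3 = 92.7·(cos(30.0°) + j·sin(30.0°)) = 80.28 + j46.35 V
  V4 = 245·(cos(103.6°) + j·sin(103.6°)) = -57.61 + j238.1 V
Step 2 — Sum components: V_total = 175.7 + j334.9 V.
Step 3 — Convert to polar: |V_total| = 378.2 V, ∠V_total = 62.3°.

V_total = 378.2∠62.3° V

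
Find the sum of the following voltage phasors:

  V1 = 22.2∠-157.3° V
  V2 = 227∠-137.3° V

Step 1 — Convert each phasor to rectangular form:
  V1 = 22.2·(cos(-157.3°) + j·sin(-157.3°)) = -20.48 - j8.567 V
  V2 = 227·(cos(-137.3°) + j·sin(-137.3°)) = -166.8 - j153.9 V
Step 2 — Sum components: V_total = -187.3 - j162.5 V.
Step 3 — Convert to polar: |V_total| = 248 V, ∠V_total = -139.1°.

V_total = 248∠-139.1° V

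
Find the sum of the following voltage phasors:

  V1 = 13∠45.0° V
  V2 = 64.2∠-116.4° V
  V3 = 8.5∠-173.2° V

Step 1 — Convert each phasor to rectangular form:
  V1 = 13·(cos(45.0°) + j·sin(45.0°)) = 9.192 + j9.192 V
  V2 = 64.2·(cos(-116.4°) + j·sin(-116.4°)) = -28.55 - j57.5 V
  V3 = 8.5·(cos(-173.2°) + j·sin(-173.2°)) = -8.44 - j1.006 V
Step 2 — Sum components: V_total = -27.79 - j49.32 V.
Step 3 — Convert to polar: |V_total| = 56.61 V, ∠V_total = -119.4°.

V_total = 56.61∠-119.4° V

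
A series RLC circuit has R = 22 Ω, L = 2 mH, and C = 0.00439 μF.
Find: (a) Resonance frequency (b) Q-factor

Step 1 — Resonance condition Im(Z)=0 gives ω₀ = 1/√(LC).
Step 2 — ω₀ = 1/√(0.002·4.39e-09) = 3.375e+05 rad/s.
Step 3 — f₀ = ω₀/(2π) = 5.371e+04 Hz.
Step 4 — Series Q: Q = ω₀L/R = 3.375e+05·0.002/22 = 30.68.

(a) f₀ = 5.371e+04 Hz  (b) Q = 30.68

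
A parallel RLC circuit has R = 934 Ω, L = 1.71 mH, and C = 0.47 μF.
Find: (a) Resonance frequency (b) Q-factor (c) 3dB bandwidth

Step 1 — Resonance: ω₀ = 1/√(LC) = 1/√(0.00171·4.7e-07) = 3.527e+04 rad/s.
Step 2 — f₀ = ω₀/(2π) = 5614 Hz.
Step 3 — Parallel Q: Q = R/(ω₀L) = 934/(3.527e+04·0.00171) = 15.48.
Step 4 — Bandwidth: Δω = ω₀/Q = 2278 rad/s; BW = Δω/(2π) = 362.6 Hz.

(a) f₀ = 5614 Hz  (b) Q = 15.48  (c) BW = 362.6 Hz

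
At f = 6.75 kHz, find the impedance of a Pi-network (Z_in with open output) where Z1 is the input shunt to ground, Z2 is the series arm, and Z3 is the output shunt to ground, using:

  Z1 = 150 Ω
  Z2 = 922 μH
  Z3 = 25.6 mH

Step 1 — Angular frequency: ω = 2π·f = 2π·6750 = 4.241e+04 rad/s.
Step 2 — Component impedances:
  Z1: Z = R = 150 Ω
  Z2: Z = jωL = j·4.241e+04·0.000922 = 0 + j39.1 Ω
  Z3: Z = jωL = j·4.241e+04·0.0256 = 0 + j1086 Ω
Step 3 — With open output, the series arm Z2 and the output shunt Z3 appear in series to ground: Z2 + Z3 = 0 + j1125 Ω.
Step 4 — Parallel with input shunt Z1: Z_in = Z1 || (Z2 + Z3) = 147.4 + j19.65 Ω = 148.7∠7.6° Ω.

Z = 147.4 + j19.65 Ω = 148.7∠7.6° Ω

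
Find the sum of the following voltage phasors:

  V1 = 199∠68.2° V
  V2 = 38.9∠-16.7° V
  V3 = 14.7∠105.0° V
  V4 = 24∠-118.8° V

Step 1 — Convert each phasor to rectangular form:
  V1 = 199·(cos(68.2°) + j·sin(68.2°)) = 73.9 + j184.8 V
  V2 = 38.9·(cos(-16.7°) + j·sin(-16.7°)) = 37.26 - j11.18 V
  V3 = 14.7·(cos(105.0°) + j·sin(105.0°)) = -3.805 + j14.2 V
  V4 = 24·(cos(-118.8°) + j·sin(-118.8°)) = -11.56 - j21.03 V
Step 2 — Sum components: V_total = 95.79 + j166.8 V.
Step 3 — Convert to polar: |V_total| = 192.3 V, ∠V_total = 60.1°.

V_total = 192.3∠60.1° V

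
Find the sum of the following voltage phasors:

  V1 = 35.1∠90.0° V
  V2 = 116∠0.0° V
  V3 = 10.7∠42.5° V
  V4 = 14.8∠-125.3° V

Step 1 — Convert each phasor to rectangular form:
  V1 = 35.1·(cos(90.0°) + j·sin(90.0°)) = 0 + j35.1 V
  V2 = 116·(cos(0.0°) + j·sin(0.0°)) = 116 V
  V3 = 10.7·(cos(42.5°) + j·sin(42.5°)) = 7.889 + j7.229 V
  V4 = 14.8·(cos(-125.3°) + j·sin(-125.3°)) = -8.552 - j12.08 V
Step 2 — Sum components: V_total = 115.3 + j30.25 V.
Step 3 — Convert to polar: |V_total| = 119.2 V, ∠V_total = 14.7°.

V_total = 119.2∠14.7° V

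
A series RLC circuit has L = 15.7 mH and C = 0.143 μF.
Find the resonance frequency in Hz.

Step 1 — Resonance condition Im(Z)=0 gives ω₀ = 1/√(LC).
Step 2 — ω₀ = 1/√(0.0157·1.43e-07) = 2.11e+04 rad/s.
Step 3 — f₀ = ω₀/(2π) = 3359 Hz.

f₀ = 3359 Hz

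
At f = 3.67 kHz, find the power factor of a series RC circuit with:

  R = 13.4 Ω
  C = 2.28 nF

Step 1 — Angular frequency: ω = 2π·f = 2π·3670 = 2.306e+04 rad/s.
Step 2 — Component impedances:
  R: Z = R = 13.4 Ω
  C: Z = 1/(jωC) = -j/(ω·C) = 0 - j1.902e+04 Ω
Step 3 — Series combination: Z_total = R + C = 13.4 - j1.902e+04 Ω = 1.902e+04∠-90.0° Ω.
Step 4 — Power factor: PF = cos(φ) = Re(Z)/|Z| = 13.4/1.902e+04 = 0.0007045.
Step 5 — Type: Im(Z) = -1.902e+04 ⇒ leading (phase φ = -90.0°).

PF = 0.0007045 (leading, φ = -90.0°)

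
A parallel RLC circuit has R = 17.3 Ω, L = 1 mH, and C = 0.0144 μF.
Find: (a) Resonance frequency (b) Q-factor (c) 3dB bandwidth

Step 1 — Resonance: ω₀ = 1/√(LC) = 1/√(0.001·1.44e-08) = 2.635e+05 rad/s.
Step 2 — f₀ = ω₀/(2π) = 4.194e+04 Hz.
Step 3 — Parallel Q: Q = R/(ω₀L) = 17.3/(2.635e+05·0.001) = 0.06565.
Step 4 — Bandwidth: Δω = ω₀/Q = 4.014e+06 rad/s; BW = Δω/(2π) = 6.389e+05 Hz.

(a) f₀ = 4.194e+04 Hz  (b) Q = 0.06565  (c) BW = 6.389e+05 Hz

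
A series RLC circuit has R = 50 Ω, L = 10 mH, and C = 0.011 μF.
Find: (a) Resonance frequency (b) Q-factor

Step 1 — Resonance condition Im(Z)=0 gives ω₀ = 1/√(LC).
Step 2 — ω₀ = 1/√(0.01·1.1e-08) = 9.535e+04 rad/s.
Step 3 — f₀ = ω₀/(2π) = 1.517e+04 Hz.
Step 4 — Series Q: Q = ω₀L/R = 9.535e+04·0.01/50 = 19.07.

(a) f₀ = 1.517e+04 Hz  (b) Q = 19.07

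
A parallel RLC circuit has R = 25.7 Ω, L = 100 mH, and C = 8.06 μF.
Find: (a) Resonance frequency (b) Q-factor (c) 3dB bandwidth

Step 1 — Resonance: ω₀ = 1/√(LC) = 1/√(0.1·8.06e-06) = 1114 rad/s.
Step 2 — f₀ = ω₀/(2π) = 177.3 Hz.
Step 3 — Parallel Q: Q = R/(ω₀L) = 25.7/(1114·0.1) = 0.2307.
Step 4 — Bandwidth: Δω = ω₀/Q = 4828 rad/s; BW = Δω/(2π) = 768.3 Hz.

(a) f₀ = 177.3 Hz  (b) Q = 0.2307  (c) BW = 768.3 Hz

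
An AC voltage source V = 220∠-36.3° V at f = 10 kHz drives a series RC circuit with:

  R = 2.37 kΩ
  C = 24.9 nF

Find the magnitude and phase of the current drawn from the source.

Step 1 — Angular frequency: ω = 2π·f = 2π·1e+04 = 6.283e+04 rad/s.
Step 2 — Component impedances:
  R: Z = R = 2370 Ω
  C: Z = 1/(jωC) = -j/(ω·C) = 0 - j639.2 Ω
Step 3 — Series combination: Z_total = R + C = 2370 - j639.2 Ω = 2455∠-15.1° Ω.
Step 4 — Source phasor: V = 220∠-36.3° V = 177.3 - j130.2 V.
Step 5 — Ohm's law: I = V / Z_total = (177.3 - j130.2) / (2370 - j639.2) = 0.08356 - j0.03242 A.
Step 6 — Convert to polar: |I| = 0.08962 A, ∠I = -21.2°.

I = 0.08962∠-21.2° A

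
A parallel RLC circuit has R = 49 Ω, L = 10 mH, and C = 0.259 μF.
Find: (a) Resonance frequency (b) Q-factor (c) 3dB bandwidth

Step 1 — Resonance: ω₀ = 1/√(LC) = 1/√(0.01·2.59e-07) = 1.965e+04 rad/s.
Step 2 — f₀ = ω₀/(2π) = 3127 Hz.
Step 3 — Parallel Q: Q = R/(ω₀L) = 49/(1.965e+04·0.01) = 0.2494.
Step 4 — Bandwidth: Δω = ω₀/Q = 7.88e+04 rad/s; BW = Δω/(2π) = 1.254e+04 Hz.

(a) f₀ = 3127 Hz  (b) Q = 0.2494  (c) BW = 1.254e+04 Hz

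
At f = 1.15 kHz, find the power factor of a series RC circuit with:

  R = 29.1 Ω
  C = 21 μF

Step 1 — Angular frequency: ω = 2π·f = 2π·1150 = 7226 rad/s.
Step 2 — Component impedances:
  R: Z = R = 29.1 Ω
  C: Z = 1/(jωC) = -j/(ω·C) = 0 - j6.59 Ω
Step 3 — Series combination: Z_total = R + C = 29.1 - j6.59 Ω = 29.84∠-12.8° Ω.
Step 4 — Power factor: PF = cos(φ) = Re(Z)/|Z| = 29.1/29.837 = 0.9753.
Step 5 — Type: Im(Z) = -6.59 ⇒ leading (phase φ = -12.8°).

PF = 0.9753 (leading, φ = -12.8°)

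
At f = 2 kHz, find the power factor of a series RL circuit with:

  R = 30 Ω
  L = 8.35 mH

Step 1 — Angular frequency: ω = 2π·f = 2π·2000 = 1.257e+04 rad/s.
Step 2 — Component impedances:
  R: Z = R = 30 Ω
  L: Z = jωL = j·1.257e+04·0.00835 = 0 + j104.9 Ω
Step 3 — Series combination: Z_total = R + L = 30 + j104.9 Ω = 109.1∠74.0° Ω.
Step 4 — Power factor: PF = cos(φ) = Re(Z)/|Z| = 30/109.13 = 0.2749.
Step 5 — Type: Im(Z) = 104.9 ⇒ lagging (phase φ = 74.0°).

PF = 0.2749 (lagging, φ = 74.0°)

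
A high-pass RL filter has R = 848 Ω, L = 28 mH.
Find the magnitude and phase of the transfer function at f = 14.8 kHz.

Step 1 — Angular frequency: ω = 2π·1.48e+04 = 9.299e+04 rad/s.
Step 2 — Transfer function: H(jω) = jωL/(R + jωL).
Step 3 — Numerator jωL = j·2604; denominator R + jωL = 848 + j2604.
Step 4 — H = 0.9041 + j0.2945.
Step 5 — Magnitude: |H| = 0.9508 (-0.4 dB); phase: φ = 18.0°.

|H| = 0.9508 (-0.4 dB), φ = 18.0°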